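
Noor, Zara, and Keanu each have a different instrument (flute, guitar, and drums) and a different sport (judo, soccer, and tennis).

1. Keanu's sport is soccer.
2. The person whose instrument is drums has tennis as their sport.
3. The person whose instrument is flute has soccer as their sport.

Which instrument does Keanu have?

With clues 1–2, drums is impossible for Keanu's instrument.
With clues 1–3, guitar is impossible for Keanu's instrument.
That leaves flute.

flute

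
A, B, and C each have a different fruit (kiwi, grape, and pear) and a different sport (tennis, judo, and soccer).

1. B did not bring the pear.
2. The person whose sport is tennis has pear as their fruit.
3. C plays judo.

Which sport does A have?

tennis

With clues 1–3, judo and soccer are impossible for A's sport.
That leaves tennis.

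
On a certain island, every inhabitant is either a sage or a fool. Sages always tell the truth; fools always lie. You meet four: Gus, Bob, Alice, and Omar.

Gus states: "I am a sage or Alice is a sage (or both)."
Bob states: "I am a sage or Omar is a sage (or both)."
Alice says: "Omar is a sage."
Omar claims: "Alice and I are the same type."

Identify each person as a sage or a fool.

Consider Gus. Suppose Gus is a fool.
Then no assignment of the remaining roles makes every statement match its speaker's type — contradiction.
So Gus is a sage.
Consider Bob. Suppose Bob is a fool.
Then no assignment of the remaining roles makes every statement match its speaker's type — contradiction.
So Bob is a sage.
Consider Alice. Suppose Alice is a fool.
Then whichever role Omar has, Omar's statement has the wrong truth value — contradiction.
So Alice is a sage.
Consider Omar. Suppose Omar is a fool.
Then Alice's statement comes out false, contradicting Alice being a sage.
So Omar is a sage.

Gus: sage, Bob: sage, Alice: sage, Omar: sage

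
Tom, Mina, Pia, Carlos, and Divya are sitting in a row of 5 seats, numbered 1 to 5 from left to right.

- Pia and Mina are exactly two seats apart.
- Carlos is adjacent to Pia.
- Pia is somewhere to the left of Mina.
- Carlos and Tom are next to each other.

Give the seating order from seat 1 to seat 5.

Tom, Carlos, Pia, Divya, Mina

From clues 1–3: Mina is in {3,4,5}.
From clues 1–4: Tom → seat 1, Carlos → seat 2, Pia → seat 3, Divya → seat 4, Mina → seat 5.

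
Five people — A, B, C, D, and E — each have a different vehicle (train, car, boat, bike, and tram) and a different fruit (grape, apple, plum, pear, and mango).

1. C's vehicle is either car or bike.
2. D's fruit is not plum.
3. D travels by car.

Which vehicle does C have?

Clue 1 rules out boat, train, and tram for C's vehicle.
With clues 1–3, car is impossible for C's vehicle.
That leaves bike.

bike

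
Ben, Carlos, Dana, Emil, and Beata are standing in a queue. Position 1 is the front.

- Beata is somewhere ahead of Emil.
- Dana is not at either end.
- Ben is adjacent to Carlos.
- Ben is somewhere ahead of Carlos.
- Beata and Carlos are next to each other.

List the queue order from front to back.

From clue 1: Emil is in {2,3,4,5}.
From clues 1–2: Dana is in {2,3,4}.
From clues 1–5: Ben → position 1, Carlos → position 2, Beata → position 3, Dana → position 4, Emil → position 5.

Ben, Carlos, Beata, Dana, Emil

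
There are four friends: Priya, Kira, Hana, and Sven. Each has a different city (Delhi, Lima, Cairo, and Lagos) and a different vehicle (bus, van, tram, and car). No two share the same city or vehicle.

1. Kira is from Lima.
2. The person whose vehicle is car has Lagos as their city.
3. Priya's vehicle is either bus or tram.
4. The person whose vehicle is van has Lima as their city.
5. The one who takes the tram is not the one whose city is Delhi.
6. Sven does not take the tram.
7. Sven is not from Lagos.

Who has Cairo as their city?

Clue 1 rules out Kira for the one with city Cairo.
With clues 1–6, Sven is impossible for the one with city Cairo.
With clues 1–7, Hana is impossible for the one with city Cairo.
That leaves Priya.

Priya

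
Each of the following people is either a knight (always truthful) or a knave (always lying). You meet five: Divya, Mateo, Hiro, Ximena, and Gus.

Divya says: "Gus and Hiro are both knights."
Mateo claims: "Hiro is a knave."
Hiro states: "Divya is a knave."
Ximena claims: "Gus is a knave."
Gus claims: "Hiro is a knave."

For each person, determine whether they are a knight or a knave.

Consider Divya. Suppose Divya is a knight.
Then no assignment of the remaining roles makes every statement match its speaker's type — contradiction.
So Divya is a knave.
With that fixed, Hiro's statement is true, so Hiro is a knight.
With that fixed, Gus's statement is false, so Gus is a knave.
With that fixed, Mateo's statement is false, so Mateo is a knave.
With that fixed, Ximena's statement is true, so Ximena is a knight.

Divya: knave, Mateo: knave, Hiro: knight, Ximena: knight, Gus: knave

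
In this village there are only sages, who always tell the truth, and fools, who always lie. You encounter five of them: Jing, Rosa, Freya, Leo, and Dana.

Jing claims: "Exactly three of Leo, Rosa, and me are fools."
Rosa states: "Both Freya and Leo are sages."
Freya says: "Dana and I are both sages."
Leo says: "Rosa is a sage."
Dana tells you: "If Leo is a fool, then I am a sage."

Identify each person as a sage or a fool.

Consider Jing. Suppose Jing is a sage.
Then Jing's own statement would have to be true, but it can't be — contradiction.
So Jing is a fool.
Consider Rosa. Suppose Rosa is a fool.
Then no assignment of the remaining roles makes every statement match its speaker's type — contradiction.
So Rosa is a sage.
With that fixed, Leo's statement is true, so Leo is a sage.
With that fixed, Dana's statement is true, so Dana is a sage.
Consider Freya. Suppose Freya is a fool.
Then Rosa's statement comes out false, contradicting Rosa being a sage.
So Freya is a sage.

Jing: fool, Rosa: sage, Freya: sage, Leo: sage, Dana: sage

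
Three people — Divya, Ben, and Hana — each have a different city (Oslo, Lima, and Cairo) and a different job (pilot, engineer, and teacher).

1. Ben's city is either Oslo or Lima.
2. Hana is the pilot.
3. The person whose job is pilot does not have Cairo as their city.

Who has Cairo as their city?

Clue 1 rules out Ben for the one with city Cairo.
With clues 1–3, Hana is impossible for the one with city Cairo.
That leaves Divya.

Divya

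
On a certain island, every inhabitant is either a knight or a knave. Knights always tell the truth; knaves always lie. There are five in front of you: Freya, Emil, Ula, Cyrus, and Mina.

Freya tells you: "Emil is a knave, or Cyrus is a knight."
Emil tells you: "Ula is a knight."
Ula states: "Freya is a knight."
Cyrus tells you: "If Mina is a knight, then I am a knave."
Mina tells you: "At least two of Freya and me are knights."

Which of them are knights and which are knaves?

Consider Freya. Suppose Freya is a knave.
Then no assignment of the remaining roles makes every statement match its speaker's type — contradiction.
So Freya is a knight.
With that fixed, Ula's statement is true, so Ula is a knight.
With that fixed, Emil's statement is true, so Emil is a knight.
Consider Cyrus. Suppose Cyrus is a knave.
Then Freya's statement comes out false, contradicting Freya being a knight.
So Cyrus is a knight.
Consider Mina. Suppose Mina is a knight.
Then Cyrus's statement comes out false, contradicting Cyrus being a knight.
So Mina is a knave.

Freya: knight, Emil: knight, Ula: knight, Cyrus: knight, Mina: knave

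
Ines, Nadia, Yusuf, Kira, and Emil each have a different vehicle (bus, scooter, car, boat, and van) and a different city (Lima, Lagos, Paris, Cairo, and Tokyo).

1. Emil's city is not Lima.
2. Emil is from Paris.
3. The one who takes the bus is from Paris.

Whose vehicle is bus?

Emil

With clues 1–3, Ines, Kira, Nadia, and Yusuf are impossible for the one with vehicle bus.
That leaves Emil.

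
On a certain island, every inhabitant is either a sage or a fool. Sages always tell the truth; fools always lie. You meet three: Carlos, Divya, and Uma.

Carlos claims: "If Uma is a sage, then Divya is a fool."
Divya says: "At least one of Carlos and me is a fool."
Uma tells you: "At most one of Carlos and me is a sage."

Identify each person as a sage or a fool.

Carlos: fool, Divya: sage, Uma: sage

Consider Carlos. Suppose Carlos is a sage.
Then whichever role Divya has, Divya's statement has the wrong truth value — contradiction.
So Carlos is a fool.
With that fixed, Divya's statement is true, so Divya is a sage.
With that fixed, Uma's statement is true, so Uma is a sage.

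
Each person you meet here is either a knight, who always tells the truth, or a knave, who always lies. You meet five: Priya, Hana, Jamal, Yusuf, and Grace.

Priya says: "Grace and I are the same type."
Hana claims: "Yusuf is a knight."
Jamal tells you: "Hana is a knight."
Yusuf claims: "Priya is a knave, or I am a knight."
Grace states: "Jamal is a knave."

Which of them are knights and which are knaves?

Priya: knight, Hana: knave, Jamal: knave, Yusuf: knave, Grace: knight

Consider Priya. Suppose Priya is a knave.
Then no assignment of the remaining roles makes every statement match its speaker's type — contradiction.
So Priya is a knight.
Consider Hana. Suppose Hana is a knight.
Then no assignment of the remaining roles makes every statement match its speaker's type — contradiction.
So Hana is a knave.
With that fixed, Jamal's statement is false, so Jamal is a knave.
With that fixed, Grace's statement is true, so Grace is a knight.
Consider Yusuf. Suppose Yusuf is a knight.
Then Hana's statement comes out true, contradicting Hana being a knave.
So Yusuf is a knave.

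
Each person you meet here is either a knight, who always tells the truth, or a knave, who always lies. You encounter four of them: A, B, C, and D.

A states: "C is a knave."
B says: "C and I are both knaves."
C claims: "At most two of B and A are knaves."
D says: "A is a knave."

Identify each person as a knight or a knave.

A: knave, B: knave, C: knight, D: knight

Regardless of anyone's role, C's statement is true, so C is a knight.
With that fixed, A's statement is false, so A is a knave.
With that fixed, B's statement is false, so B is a knave.
With that fixed, D's statement is true, so D is a knight.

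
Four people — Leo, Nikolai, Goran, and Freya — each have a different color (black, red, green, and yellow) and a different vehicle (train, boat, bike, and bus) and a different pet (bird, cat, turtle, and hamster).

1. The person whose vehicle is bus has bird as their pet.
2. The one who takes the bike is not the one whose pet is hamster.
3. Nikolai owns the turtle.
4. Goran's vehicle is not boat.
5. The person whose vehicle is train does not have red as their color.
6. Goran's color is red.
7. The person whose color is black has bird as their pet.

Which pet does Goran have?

cat

With clues 1–3, turtle is impossible for Goran's pet.
With clues 1–6, hamster is impossible for Goran's pet.
With clues 1–7, bird is impossible for Goran's pet.
That leaves cat.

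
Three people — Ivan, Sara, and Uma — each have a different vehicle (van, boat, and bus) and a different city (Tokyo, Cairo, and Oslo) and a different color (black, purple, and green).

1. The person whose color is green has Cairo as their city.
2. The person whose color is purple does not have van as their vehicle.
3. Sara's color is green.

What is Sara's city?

Cairo

With clues 1–3, Oslo and Tokyo are impossible for Sara's city.
That leaves Cairo.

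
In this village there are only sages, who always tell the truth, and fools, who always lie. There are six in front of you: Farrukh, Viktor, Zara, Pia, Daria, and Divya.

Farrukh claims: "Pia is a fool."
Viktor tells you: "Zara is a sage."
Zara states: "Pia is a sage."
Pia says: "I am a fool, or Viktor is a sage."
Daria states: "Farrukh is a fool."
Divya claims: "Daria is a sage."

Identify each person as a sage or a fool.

Consider Farrukh. Suppose Farrukh is a sage.
Then no assignment of the remaining roles makes every statement match its speaker's type — contradiction.
So Farrukh is a fool.
With that fixed, Daria's statement is true, so Daria is a sage.
With that fixed, Divya's statement is true, so Divya is a sage.
Consider Viktor. Suppose Viktor is a fool.
Then whichever role Pia has, Pia's statement has the wrong truth value — contradiction.
So Viktor is a sage.
With that fixed, Pia's statement is true, so Pia is a sage.
With that fixed, Zara's statement is true, so Zara is a sage.

Farrukh: fool, Viktor: sage, Zara: sage, Pia: sage, Daria: sage, Divya: sage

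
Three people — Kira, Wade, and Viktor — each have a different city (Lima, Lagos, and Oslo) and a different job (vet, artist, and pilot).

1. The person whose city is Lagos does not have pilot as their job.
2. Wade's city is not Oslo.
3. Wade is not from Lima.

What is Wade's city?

Lagos

With clues 1–2, Oslo is impossible for Wade's city.
With clues 1–3, Lima is impossible for Wade's city.
That leaves Lagos.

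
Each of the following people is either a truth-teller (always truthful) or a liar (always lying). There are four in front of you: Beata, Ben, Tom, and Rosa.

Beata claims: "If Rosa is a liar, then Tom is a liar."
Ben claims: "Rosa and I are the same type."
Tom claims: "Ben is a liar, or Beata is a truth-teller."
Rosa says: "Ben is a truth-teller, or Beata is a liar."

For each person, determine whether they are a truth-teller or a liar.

Beata: truth-teller, Ben: truth-teller, Tom: truth-teller, Rosa: truth-teller

Consider Beata. Suppose Beata is a liar.
Then no assignment of the remaining roles makes every statement match its speaker's type — contradiction.
So Beata is a truth-teller.
With that fixed, Tom's statement is true, so Tom is a truth-teller.
Consider Ben. Suppose Ben is a liar.
Then no assignment of the remaining roles makes every statement match its speaker's type — contradiction.
So Ben is a truth-teller.
With that fixed, Rosa's statement is true, so Rosa is a truth-teller.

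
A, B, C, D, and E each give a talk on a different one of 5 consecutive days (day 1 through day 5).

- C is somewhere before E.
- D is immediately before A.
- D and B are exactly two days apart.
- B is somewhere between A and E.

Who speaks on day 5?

With clue 1, C is ruled out for day 5.
With clues 1–2, D is ruled out for day 5.
With clues 1–4, A and B are ruled out for day 5.
So day 5 is E.

E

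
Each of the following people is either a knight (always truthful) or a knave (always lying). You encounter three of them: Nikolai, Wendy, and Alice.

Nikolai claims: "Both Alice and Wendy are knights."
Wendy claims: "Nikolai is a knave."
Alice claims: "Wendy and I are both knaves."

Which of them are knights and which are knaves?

Consider Nikolai. Suppose Nikolai is a knight.
Then no assignment of the remaining roles makes every statement match its speaker's type — contradiction.
So Nikolai is a knave.
With that fixed, Wendy's statement is true, so Wendy is a knight.
With that fixed, Alice's statement is false, so Alice is a knave.

Nikolai: knave, Wendy: knight, Alice: knave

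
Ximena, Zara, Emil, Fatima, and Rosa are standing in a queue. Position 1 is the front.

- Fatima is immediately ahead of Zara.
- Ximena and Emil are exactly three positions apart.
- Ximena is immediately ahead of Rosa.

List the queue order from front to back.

Emil, Fatima, Zara, Ximena, Rosa

From clue 1: Zara is in {2,3,4,5}.
From clues 1–2: Zara is in {3,4}.
From clues 1–3: Emil → position 1, Fatima → position 2, Zara → position 3, Ximena → position 4, Rosa → position 5.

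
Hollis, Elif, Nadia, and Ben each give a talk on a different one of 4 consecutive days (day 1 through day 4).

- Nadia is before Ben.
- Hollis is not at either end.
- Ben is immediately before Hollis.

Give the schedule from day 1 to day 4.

Nadia, Ben, Hollis, Elif

From clue 1: Nadia is in {1,2,3}.
From clues 1–2: Hollis is in {2,3}.
From clues 1–3: Nadia → day 1, Ben → day 2, Hollis → day 3, Elif → day 4.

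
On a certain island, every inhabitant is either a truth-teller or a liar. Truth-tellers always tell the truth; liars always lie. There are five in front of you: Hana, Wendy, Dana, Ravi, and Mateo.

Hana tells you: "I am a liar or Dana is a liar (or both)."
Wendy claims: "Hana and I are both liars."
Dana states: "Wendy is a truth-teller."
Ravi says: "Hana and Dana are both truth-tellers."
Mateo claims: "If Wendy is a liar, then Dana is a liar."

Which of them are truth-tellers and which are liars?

Consider Hana. Suppose Hana is a liar.
Then Hana's own statement would have to be false, but it can't be — contradiction.
So Hana is a truth-teller.
With that fixed, Wendy's statement is false, so Wendy is a liar.
With that fixed, Dana's statement is false, so Dana is a liar.
With that fixed, Ravi's statement is false, so Ravi is a liar.
With that fixed, Mateo's statement is true, so Mateo is a truth-teller.

Hana: truth-teller, Wendy: liar, Dana: liar, Ravi: liar, Mateo: truth-teller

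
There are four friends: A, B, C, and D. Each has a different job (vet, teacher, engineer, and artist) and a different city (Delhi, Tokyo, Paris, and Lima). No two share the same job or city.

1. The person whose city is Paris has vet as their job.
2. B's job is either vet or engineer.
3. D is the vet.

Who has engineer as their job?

B

With clues 1–3, A, C, and D are impossible for the one with job engineer.
That leaves B.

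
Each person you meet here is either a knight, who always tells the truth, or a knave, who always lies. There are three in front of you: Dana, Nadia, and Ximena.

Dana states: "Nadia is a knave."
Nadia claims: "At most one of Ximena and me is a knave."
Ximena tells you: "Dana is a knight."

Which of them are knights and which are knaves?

Consider Dana. Suppose Dana is a knight.
Then no assignment of the remaining roles makes every statement match its speaker's type — contradiction.
So Dana is a knave.
With that fixed, Ximena's statement is false, so Ximena is a knave.
Consider Nadia. Suppose Nadia is a knave.
Then Dana's statement comes out true, contradicting Dana being a knave.
So Nadia is a knight.

Dana: knave, Nadia: knight, Ximena: knave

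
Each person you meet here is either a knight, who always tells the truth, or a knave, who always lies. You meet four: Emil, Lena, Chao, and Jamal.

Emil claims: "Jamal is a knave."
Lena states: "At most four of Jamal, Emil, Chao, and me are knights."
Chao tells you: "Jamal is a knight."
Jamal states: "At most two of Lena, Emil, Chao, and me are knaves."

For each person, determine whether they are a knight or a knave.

Emil: knave, Lena: knight, Chao: knight, Jamal: knight

Regardless of anyone's role, Lena's statement is true, so Lena is a knight.
Consider Emil. Suppose Emil is a knight.
Then no assignment of the remaining roles makes every statement match its speaker's type — contradiction.
So Emil is a knave.
Consider Chao. Suppose Chao is a knave.
Then no assignment of the remaining roles makes every statement match its speaker's type — contradiction.
So Chao is a knight.
With that fixed, Jamal's statement is true, so Jamal is a knight.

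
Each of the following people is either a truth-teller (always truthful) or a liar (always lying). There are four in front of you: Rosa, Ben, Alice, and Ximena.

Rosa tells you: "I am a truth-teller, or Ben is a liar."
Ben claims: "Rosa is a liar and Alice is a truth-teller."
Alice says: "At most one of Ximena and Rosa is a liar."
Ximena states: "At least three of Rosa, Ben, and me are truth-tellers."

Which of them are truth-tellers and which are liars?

Consider Rosa. Suppose Rosa is a liar.
Then no assignment of the remaining roles makes every statement match its speaker's type — contradiction.
So Rosa is a truth-teller.
With that fixed, Ben's statement is false, so Ben is a liar.
With that fixed, Alice's statement is true, so Alice is a truth-teller.
With that fixed, Ximena's statement is false, so Ximena is a liar.

Rosa: truth-teller, Ben: liar, Alice: truth-teller, Ximena: liar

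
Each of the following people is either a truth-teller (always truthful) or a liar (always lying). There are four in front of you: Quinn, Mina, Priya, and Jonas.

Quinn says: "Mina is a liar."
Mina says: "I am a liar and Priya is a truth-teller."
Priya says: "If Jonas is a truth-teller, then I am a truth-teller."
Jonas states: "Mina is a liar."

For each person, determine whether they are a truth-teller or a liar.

Consider Quinn. Suppose Quinn is a liar.
Then no assignment of the remaining roles makes every statement match its speaker's type — contradiction.
So Quinn is a truth-teller.
Consider Mina. Suppose Mina is a truth-teller.
Then Quinn's statement comes out false, contradicting Quinn being a truth-teller.
So Mina is a liar.
With that fixed, Jonas's statement is true, so Jonas is a truth-teller.
Consider Priya. Suppose Priya is a truth-teller.
Then Mina's statement comes out true, contradicting Mina being a liar.
So Priya is a liar.

Quinn: truth-teller, Mina: liar, Priya: liar, Jonas: truth-teller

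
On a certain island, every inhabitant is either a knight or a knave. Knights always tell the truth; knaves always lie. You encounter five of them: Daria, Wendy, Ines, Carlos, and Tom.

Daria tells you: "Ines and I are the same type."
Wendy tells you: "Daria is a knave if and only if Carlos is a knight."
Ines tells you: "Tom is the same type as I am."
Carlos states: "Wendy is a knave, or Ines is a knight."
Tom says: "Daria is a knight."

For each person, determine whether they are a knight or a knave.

Consider Daria. Suppose Daria is a knave.
Then no assignment of the remaining roles makes every statement match its speaker's type — contradiction.
So Daria is a knight.
With that fixed, Tom's statement is true, so Tom is a knight.
Consider Wendy. Suppose Wendy is a knight.
Then no assignment of the remaining roles makes every statement match its speaker's type — contradiction.
So Wendy is a knave.
With that fixed, Carlos's statement is true, so Carlos is a knight.
Consider Ines. Suppose Ines is a knave.
Then Daria's statement comes out false, contradicting Daria being a knight.
So Ines is a knight.

Daria: knight, Wendy: knave, Ines: knight, Carlos: knight, Tom: knight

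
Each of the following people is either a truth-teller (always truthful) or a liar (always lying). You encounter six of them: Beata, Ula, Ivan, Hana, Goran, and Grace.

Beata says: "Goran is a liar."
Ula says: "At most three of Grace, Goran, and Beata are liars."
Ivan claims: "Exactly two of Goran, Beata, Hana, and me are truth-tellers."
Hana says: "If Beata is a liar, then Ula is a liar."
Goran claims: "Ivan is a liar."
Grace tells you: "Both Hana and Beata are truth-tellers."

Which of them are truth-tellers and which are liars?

Beata: liar, Ula: truth-teller, Ivan: liar, Hana: liar, Goran: truth-teller, Grace: liar

Regardless of anyone's role, Ula's statement is true, so Ula is a truth-teller.
Consider Beata. Suppose Beata is a truth-teller.
Then no assignment of the remaining roles makes every statement match its speaker's type — contradiction.
So Beata is a liar.
With that fixed, Hana's statement is false, so Hana is a liar.
With that fixed, Grace's statement is false, so Grace is a liar.
Consider Ivan. Suppose Ivan is a truth-teller.
Then no assignment of the remaining roles makes every statement match its speaker's type — contradiction.
So Ivan is a liar.
With that fixed, Goran's statement is true, so Goran is a truth-teller.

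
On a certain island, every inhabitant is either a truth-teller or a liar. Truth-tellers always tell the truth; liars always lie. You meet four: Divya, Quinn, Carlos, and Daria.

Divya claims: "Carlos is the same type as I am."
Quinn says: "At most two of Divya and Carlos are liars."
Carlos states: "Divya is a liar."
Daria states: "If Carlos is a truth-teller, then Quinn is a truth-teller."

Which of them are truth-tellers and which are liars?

Regardless of anyone's role, Quinn's statement is true, so Quinn is a truth-teller.
With that fixed, Daria's statement is true, so Daria is a truth-teller.
Consider Divya. Suppose Divya is a truth-teller.
Then no assignment of the remaining roles makes every statement match its speaker's type — contradiction.
So Divya is a liar.
With that fixed, Carlos's statement is true, so Carlos is a truth-teller.

Divya: liar, Quinn: truth-teller, Carlos: truth-teller, Daria: truth-teller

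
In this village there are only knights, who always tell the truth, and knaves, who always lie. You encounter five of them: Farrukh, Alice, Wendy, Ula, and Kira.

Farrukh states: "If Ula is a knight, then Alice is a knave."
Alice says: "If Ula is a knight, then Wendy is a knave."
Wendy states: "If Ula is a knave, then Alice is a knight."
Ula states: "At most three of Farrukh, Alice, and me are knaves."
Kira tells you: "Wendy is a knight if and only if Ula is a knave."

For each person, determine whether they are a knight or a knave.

Regardless of anyone's role, Ula's statement is true, so Ula is a knight.
With that fixed, Wendy's statement is true, so Wendy is a knight.
With that fixed, Kira's statement is false, so Kira is a knave.
With that fixed, Alice's statement is false, so Alice is a knave.
With that fixed, Farrukh's statement is true, so Farrukh is a knight.

Farrukh: knight, Alice: knave, Wendy: knight, Ula: knight, Kira: knave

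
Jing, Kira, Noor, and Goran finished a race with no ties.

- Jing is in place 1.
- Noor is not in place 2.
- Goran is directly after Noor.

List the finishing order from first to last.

Jing, Kira, Noor, Goran

From clue 1: Jing → place 1.
From clues 1–2: Noor is in {3,4}.
From clues 1–3: Kira → place 2, Noor → place 3, Goran → place 4.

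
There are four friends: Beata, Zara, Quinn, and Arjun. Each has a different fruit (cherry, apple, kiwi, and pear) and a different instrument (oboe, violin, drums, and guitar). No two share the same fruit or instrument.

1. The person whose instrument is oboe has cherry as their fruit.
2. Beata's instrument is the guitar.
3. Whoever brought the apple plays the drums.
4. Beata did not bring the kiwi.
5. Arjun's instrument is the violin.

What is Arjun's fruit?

With clues 1–4, pear is impossible for Arjun's fruit.
With clues 1–5, apple and cherry are impossible for Arjun's fruit.
That leaves kiwi.

kiwi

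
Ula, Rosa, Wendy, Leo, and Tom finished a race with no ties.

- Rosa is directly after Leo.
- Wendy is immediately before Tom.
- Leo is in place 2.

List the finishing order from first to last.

From clue 1: Rosa is in {2,3,4,5}.
From clues 1–2: Ula is in {1,3,5}.
From clues 1–3: Ula → place 1, Leo → place 2, Rosa → place 3, Wendy → place 4, Tom → place 5.

Ula, Leo, Rosa, Wendy, Tom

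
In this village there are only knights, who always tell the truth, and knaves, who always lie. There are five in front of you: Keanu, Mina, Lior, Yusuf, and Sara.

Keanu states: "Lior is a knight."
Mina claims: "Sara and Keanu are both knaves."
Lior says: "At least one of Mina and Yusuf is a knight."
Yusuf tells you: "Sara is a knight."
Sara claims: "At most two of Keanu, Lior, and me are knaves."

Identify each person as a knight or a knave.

Consider Keanu. Suppose Keanu is a knave.
Then no assignment of the remaining roles makes every statement match its speaker's type — contradiction.
So Keanu is a knight.
With that fixed, Mina's statement is false, so Mina is a knave.
With that fixed, Sara's statement is true, so Sara is a knight.
With that fixed, Yusuf's statement is true, so Yusuf is a knight.
With that fixed, Lior's statement is true, so Lior is a knight.

Keanu: knight, Mina: knave, Lior: knight, Yusuf: knight, Sara: knight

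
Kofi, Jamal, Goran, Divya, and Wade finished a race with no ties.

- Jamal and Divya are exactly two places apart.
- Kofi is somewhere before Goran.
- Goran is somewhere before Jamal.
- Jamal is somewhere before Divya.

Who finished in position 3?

Jamal

With clues 1–3, Kofi and Wade are ruled out for place 3.
With clues 1–4, Divya and Goran are ruled out for place 3.
So place 3 is Jamal.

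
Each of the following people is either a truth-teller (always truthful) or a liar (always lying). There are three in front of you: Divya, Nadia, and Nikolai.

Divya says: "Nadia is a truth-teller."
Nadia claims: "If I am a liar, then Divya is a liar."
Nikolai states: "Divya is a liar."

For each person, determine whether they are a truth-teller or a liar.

Consider Divya. Suppose Divya is a liar.
Then no assignment of the remaining roles makes every statement match its speaker's type — contradiction.
So Divya is a truth-teller.
With that fixed, Nikolai's statement is false, so Nikolai is a liar.
Consider Nadia. Suppose Nadia is a liar.
Then Divya's statement comes out false, contradicting Divya being a truth-teller.
So Nadia is a truth-teller.

Divya: truth-teller, Nadia: truth-teller, Nikolai: liar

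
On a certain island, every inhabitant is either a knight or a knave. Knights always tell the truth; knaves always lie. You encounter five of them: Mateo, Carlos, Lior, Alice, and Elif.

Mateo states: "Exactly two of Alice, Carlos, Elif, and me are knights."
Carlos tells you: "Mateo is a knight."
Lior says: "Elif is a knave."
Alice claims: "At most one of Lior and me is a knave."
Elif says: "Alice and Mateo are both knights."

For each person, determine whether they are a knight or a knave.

Consider Mateo. Suppose Mateo is a knight.
Then no assignment of the remaining roles makes every statement match its speaker's type — contradiction.
So Mateo is a knave.
With that fixed, Carlos's statement is false, so Carlos is a knave.
With that fixed, Elif's statement is false, so Elif is a knave.
With that fixed, Lior's statement is true, so Lior is a knight.
With that fixed, Alice's statement is true, so Alice is a knight.

Mateo: knave, Carlos: knave, Lior: knight, Alice: knight, Elif: knave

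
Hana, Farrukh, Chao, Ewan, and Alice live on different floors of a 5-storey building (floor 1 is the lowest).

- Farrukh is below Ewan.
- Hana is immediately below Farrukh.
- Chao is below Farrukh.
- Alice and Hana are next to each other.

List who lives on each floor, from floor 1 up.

From clue 1: Farrukh is in {1,2,3,4}.
From clues 1–2: Hana is in {1,2,3}.
From clues 1–3: Hana is in {2,3}.
From clues 1–4: Chao → floor 1, Alice → floor 2, Hana → floor 3, Farrukh → floor 4, Ewan → floor 5.

Chao, Alice, Hana, Farrukh, Ewan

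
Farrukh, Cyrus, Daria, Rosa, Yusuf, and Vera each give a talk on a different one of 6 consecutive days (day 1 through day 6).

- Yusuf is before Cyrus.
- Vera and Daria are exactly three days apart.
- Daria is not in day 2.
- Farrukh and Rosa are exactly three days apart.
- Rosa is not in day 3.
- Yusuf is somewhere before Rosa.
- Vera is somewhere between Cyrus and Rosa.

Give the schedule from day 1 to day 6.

From clue 1: Cyrus is in {2,3,4,5,6}.
From clues 1–4: Cyrus is in {4,5,6}.
From clues 1–7: Yusuf → day 1, Rosa → day 2, Vera → day 3, Cyrus → day 4, Farrukh → day 5, Daria → day 6.

Yusuf, Rosa, Vera, Cyrus, Farrukh, Daria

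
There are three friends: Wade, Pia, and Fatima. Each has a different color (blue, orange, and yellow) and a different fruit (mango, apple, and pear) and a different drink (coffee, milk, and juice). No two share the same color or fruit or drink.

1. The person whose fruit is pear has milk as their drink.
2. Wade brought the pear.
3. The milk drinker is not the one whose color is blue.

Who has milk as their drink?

Wade

With clues 1–2, Fatima and Pia are impossible for the one with drink milk.
That leaves Wade.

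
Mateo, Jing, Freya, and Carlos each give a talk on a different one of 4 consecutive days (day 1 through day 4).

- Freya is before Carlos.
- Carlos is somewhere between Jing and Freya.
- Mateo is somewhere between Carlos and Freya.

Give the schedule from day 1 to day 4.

From clue 1: Freya is in {1,2,3}.
From clues 1–2: Jing is in {3,4}.
From clues 1–3: Freya → day 1, Mateo → day 2, Carlos → day 3, Jing → day 4.

Freya, Mateo, Carlos, Jing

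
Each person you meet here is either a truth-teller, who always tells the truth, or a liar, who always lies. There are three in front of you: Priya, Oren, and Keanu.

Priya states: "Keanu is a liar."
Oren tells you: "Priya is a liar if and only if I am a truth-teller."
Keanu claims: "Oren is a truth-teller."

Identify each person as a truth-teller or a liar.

Priya: liar, Oren: truth-teller, Keanu: truth-teller

Consider Priya. Suppose Priya is a truth-teller.
Then whichever role Oren has, Oren's statement has the wrong truth value — contradiction.
So Priya is a liar.
Consider Oren. Suppose Oren is a liar.
Then no assignment of the remaining roles makes every statement match its speaker's type — contradiction.
So Oren is a truth-teller.
With that fixed, Keanu's statement is true, so Keanu is a truth-teller.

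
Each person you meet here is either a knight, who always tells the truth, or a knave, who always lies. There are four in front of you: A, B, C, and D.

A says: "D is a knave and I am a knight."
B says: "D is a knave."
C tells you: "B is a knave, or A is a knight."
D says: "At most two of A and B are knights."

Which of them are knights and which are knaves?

A: knave, B: knave, C: knight, D: knight

Regardless of anyone's role, D's statement is true, so D is a knight.
With that fixed, A's statement is false, so A is a knave.
With that fixed, B's statement is false, so B is a knave.
With that fixed, C's statement is true, so C is a knight.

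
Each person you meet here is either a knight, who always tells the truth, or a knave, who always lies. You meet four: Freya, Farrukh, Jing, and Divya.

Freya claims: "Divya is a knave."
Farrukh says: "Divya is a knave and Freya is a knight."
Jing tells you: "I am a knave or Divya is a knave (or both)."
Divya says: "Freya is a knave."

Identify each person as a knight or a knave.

Consider Freya. Suppose Freya is a knave.
Then no assignment of the remaining roles makes every statement match its speaker's type — contradiction.
So Freya is a knight.
With that fixed, Divya's statement is false, so Divya is a knave.
With that fixed, Farrukh's statement is true, so Farrukh is a knight.
With that fixed, Jing's statement is true, so Jing is a knight.

Freya: knight, Farrukh: knight, Jing: knight, Divya: knave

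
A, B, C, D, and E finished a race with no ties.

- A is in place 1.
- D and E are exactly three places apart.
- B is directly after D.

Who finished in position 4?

With clue 1, A is ruled out for place 4.
With clues 1–2, D and E are ruled out for place 4.
With clues 1–3, B is ruled out for place 4.
So place 4 is C.

C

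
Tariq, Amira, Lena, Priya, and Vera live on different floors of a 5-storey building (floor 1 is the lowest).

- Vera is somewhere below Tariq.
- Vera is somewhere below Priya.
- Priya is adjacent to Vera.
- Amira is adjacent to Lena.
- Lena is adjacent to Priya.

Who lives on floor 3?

With clues 1–4, Priya is ruled out for floor 3.
With clues 1–5, Amira, Tariq, and Vera are ruled out for floor 3.
So floor 3 is Lena.

Lena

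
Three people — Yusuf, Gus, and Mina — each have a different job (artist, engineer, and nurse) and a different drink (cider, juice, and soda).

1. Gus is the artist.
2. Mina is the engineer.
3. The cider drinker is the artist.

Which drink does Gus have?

cider

With clues 1–3, juice and soda are impossible for Gus's drink.
That leaves cider.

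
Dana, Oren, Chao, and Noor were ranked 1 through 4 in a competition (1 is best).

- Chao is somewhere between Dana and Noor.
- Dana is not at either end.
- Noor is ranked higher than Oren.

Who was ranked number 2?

With clues 1–2, Noor and Oren are ruled out for rank 2.
With clues 1–3, Dana is ruled out for rank 2.
So rank 2 is Chao.

Chao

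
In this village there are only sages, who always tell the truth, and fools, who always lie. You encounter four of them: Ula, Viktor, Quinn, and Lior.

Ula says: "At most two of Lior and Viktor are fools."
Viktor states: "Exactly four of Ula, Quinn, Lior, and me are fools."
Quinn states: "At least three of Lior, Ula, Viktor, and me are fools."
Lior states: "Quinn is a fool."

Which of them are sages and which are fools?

Ula: sage, Viktor: fool, Quinn: fool, Lior: sage

Regardless of anyone's role, Ula's statement is true, so Ula is a sage.
With that fixed, Viktor's statement is false, so Viktor is a fool.
Consider Quinn. Suppose Quinn is a sage.
Then Quinn's own statement would have to be true, but it can't be — contradiction.
So Quinn is a fool.
With that fixed, Lior's statement is true, so Lior is a sage.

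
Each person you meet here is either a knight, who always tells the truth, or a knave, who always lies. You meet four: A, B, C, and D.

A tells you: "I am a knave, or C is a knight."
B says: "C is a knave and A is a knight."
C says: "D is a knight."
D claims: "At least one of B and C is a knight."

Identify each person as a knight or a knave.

Consider A. Suppose A is a knave.
Then A's own statement would have to be false, but it can't be — contradiction.
So A is a knight.
Consider B. Suppose B is a knight.
Then no assignment of the remaining roles makes every statement match its speaker's type — contradiction.
So B is a knave.
Consider C. Suppose C is a knave.
Then A's statement comes out false, contradicting A being a knight.
So C is a knight.
With that fixed, D's statement is true, so D is a knight.

A: knight, B: knave, C: knight, D: knight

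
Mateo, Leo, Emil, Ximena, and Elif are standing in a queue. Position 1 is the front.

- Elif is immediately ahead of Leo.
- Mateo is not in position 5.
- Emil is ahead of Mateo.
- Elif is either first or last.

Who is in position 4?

With clues 1–3, Emil and Ximena are ruled out for position 4.
With clues 1–4, Elif and Leo are ruled out for position 4.
So position 4 is Mateo.

Mateo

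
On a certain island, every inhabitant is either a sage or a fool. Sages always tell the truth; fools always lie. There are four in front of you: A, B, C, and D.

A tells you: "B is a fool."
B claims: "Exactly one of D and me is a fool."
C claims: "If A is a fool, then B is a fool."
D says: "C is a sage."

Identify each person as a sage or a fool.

Consider A. Suppose A is a sage.
Then no assignment of the remaining roles makes every statement match its speaker's type — contradiction.
So A is a fool.
Consider B. Suppose B is a fool.
Then A's statement comes out true, contradicting A being a fool.
So B is a sage.
With that fixed, C's statement is false, so C is a fool.
With that fixed, D's statement is false, so D is a fool.

A: fool, B: sage, C: fool, D: fool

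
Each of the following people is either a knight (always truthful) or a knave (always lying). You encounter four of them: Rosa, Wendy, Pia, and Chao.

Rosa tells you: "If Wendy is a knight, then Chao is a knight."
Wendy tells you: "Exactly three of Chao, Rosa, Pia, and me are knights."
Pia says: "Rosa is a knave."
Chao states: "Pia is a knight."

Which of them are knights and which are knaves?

Rosa: knight, Wendy: knave, Pia: knave, Chao: knave

Consider Rosa. Suppose Rosa is a knave.
Then no assignment of the remaining roles makes every statement match its speaker's type — contradiction.
So Rosa is a knight.
With that fixed, Pia's statement is false, so Pia is a knave.
With that fixed, Chao's statement is false, so Chao is a knave.
With that fixed, Wendy's statement is false, so Wendy is a knave.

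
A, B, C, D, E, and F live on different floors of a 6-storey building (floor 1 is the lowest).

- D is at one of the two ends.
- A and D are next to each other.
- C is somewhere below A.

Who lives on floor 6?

D

With clues 1–2, A is ruled out for floor 6.
With clues 1–3, B, C, E, and F are ruled out for floor 6.
So floor 6 is D.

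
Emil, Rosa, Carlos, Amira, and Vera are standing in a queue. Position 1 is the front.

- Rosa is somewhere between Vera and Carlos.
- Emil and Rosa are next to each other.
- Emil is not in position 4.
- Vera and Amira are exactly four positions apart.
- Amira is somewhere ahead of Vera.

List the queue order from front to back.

From clue 1: Rosa is in {2,3,4}.
From clues 1–2: Emil is in {2,3,4}.
From clues 1–3: Emil is in {2,3}.
From clues 1–5: Amira → position 1, Carlos → position 2, Emil → position 3, Rosa → position 4, Vera → position 5.

Amira, Carlos, Emil, Rosa, Vera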